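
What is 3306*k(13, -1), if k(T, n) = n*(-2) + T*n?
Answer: -36366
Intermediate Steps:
k(T, n) = -2*n + T*n
3306*k(13, -1) = 3306*(-(-2 + 13)) = 3306*(-1*11) = 3306*(-11) = -36366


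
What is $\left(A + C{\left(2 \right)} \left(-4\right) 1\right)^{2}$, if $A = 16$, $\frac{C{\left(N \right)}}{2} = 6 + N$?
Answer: $2304$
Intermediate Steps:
$C{\left(N \right)} = 12 + 2 N$ ($C{\left(N \right)} = 2 \left(6 + N\right) = 12 + 2 N$)
$\left(A + C{\left(2 \right)} \left(-4\right) 1\right)^{2} = \left(16 + \left(12 + 2 \cdot 2\right) \left(-4\right) 1\right)^{2} = \left(16 + \left(12 + 4\right) \left(-4\right) 1\right)^{2} = \left(16 + 16 \left(-4\right) 1\right)^{2} = \left(16 - 64\right)^{2} = \left(-48\right)^{2} = 2304$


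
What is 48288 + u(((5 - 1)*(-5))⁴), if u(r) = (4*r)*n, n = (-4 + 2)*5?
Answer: -6351712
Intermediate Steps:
n = -10 (n = -2*5 = -10)
u(r) = -40*r (u(r) = (4*r)*(-10) = -40*r)
48288 + u(((5 - 1)*(-5))⁴) = 48288 - 40*625*(5 - 1)⁴ = 48288 - 40*(4*(-5))⁴ = 48288 - 40*(-20)⁴ = 48288 - 40*160000 = 48288 - 6400000 = -6351712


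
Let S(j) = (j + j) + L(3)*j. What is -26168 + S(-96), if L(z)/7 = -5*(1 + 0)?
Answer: -23000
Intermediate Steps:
L(z) = -35 (L(z) = 7*(-5*(1 + 0)) = 7*(-5*1) = 7*(-5) = -35)
S(j) = -33*j (S(j) = (j + j) - 35*j = 2*j - 35*j = -33*j)
-26168 + S(-96) = -26168 - 33*(-96) = -26168 + 3168 = -23000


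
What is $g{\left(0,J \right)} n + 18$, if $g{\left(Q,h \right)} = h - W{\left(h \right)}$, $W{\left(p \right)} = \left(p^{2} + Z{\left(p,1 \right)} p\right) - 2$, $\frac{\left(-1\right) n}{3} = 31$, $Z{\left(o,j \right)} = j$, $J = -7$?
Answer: $4389$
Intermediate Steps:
$n = -93$ ($n = \left(-3\right) 31 = -93$)
$W{\left(p \right)} = -2 + p + p^{2}$ ($W{\left(p \right)} = \left(p^{2} + 1 p\right) - 2 = \left(p^{2} + p\right) - 2 = \left(p + p^{2}\right) - 2 = -2 + p + p^{2}$)
$g{\left(Q,h \right)} = 2 - h^{2}$ ($g{\left(Q,h \right)} = h - \left(-2 + h + h^{2}\right) = 2 - h^{2}$)
$g{\left(0,J \right)} n + 18 = \left(2 - \left(-7\right)^{2}\right) \left(-93\right) + 18 = \left(2 - 49\right) \left(-93\right) + 18 = \left(-47\right) \left(-93\right) + 18 = 4371 + 18 = 4389$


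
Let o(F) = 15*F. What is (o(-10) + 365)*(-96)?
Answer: -20640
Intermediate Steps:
(o(-10) + 365)*(-96) = (15*(-10) + 365)*(-96) = (-150 + 365)*(-96) = 215*(-96) = -20640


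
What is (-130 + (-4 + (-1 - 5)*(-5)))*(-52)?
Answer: 5408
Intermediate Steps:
(-130 + (-4 + (-1 - 5)*(-5)))*(-52) = (-130 + (-4 - 6*(-5)))*(-52) = (-130 + (-4 + 30))*(-52) = (-130 + 26)*(-52) = -104*(-52) = 5408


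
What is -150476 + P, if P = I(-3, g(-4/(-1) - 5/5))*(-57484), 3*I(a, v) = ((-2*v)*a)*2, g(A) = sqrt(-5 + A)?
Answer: -150476 - 229936*I*sqrt(2) ≈ -1.5048e+5 - 3.2518e+5*I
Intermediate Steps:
I(a, v) = -4*a*v/3 (I(a, v) = (((-2*v)*a)*2)/3 = (-2*a*v*2)/3 = (-4*a*v)/3 = -4*a*v/3)
P = -229936*I*sqrt(2) (P = -4/3*(-3)*sqrt(-5 + (-4/(-1) - 5/5))*(-57484) = -4/3*(-3)*sqrt(-5 + (-4*(-1) - 5*1/5))*(-57484) = -4/3*(-3)*sqrt(-5 + (4 - 1))*(-57484) = -4/3*(-3)*sqrt(-5 + 3)*(-57484) = -4/3*(-3)*sqrt(-2)*(-57484) = -4/3*(-3)*I*sqrt(2)*(-57484) = (4*I*sqrt(2))*(-57484) = -229936*I*sqrt(2) ≈ -3.2518e+5*I)
-150476 + P = -150476 - 229936*I*sqrt(2)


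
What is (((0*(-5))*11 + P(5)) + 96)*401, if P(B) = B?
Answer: 40501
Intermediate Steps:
(((0*(-5))*11 + P(5)) + 96)*401 = (((0*(-5))*11 + 5) + 96)*401 = ((0*11 + 5) + 96)*401 = ((0 + 5) + 96)*401 = (5 + 96)*401 = 101*401 = 40501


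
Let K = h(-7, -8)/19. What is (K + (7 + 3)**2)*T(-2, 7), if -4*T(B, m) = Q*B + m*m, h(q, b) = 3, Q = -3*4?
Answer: -138919/76 ≈ -1827.9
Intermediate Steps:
Q = -12
T(B, m) = 3*B - m**2/4 (T(B, m) = -(-12*B + m*m)/4 = -(-12*B + m**2)/4 = -(m**2 - 12*B)/4 = 3*B - m**2/4)
K = 3/19 ≈ 0.15789
(K + (7 + 3)**2)*T(-2, 7) = (3/19 + (7 + 3)**2)*(3*(-2) - 1/4*7**2) = (3/19 + 10**2)*(-6 - 1/4*49) = (3/19 + 100)*(-6 - 49/4) = (1903/19)*(-73/4) = -138919/76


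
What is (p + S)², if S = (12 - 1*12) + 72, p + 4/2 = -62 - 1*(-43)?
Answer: 2601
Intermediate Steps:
p = -21 (p = -2 + (-62 - 1*(-43)) = -2 + (-62 + 43) = -2 - 19 = -21)
S = 72 (S = (12 - 12) + 72 = 0 + 72 = 72)
(p + S)² = (-21 + 72)² = 51² = 2601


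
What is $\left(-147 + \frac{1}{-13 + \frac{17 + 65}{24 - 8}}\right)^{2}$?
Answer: $\frac{85914361}{3969} \approx 21646.0$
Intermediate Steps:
$\left(-147 + \frac{1}{-13 + \frac{17 + 65}{24 - 8}}\right)^{2} = \left(-147 + \frac{1}{-13 + \frac{82}{16}}\right)^{2} = \left(-147 + \frac{1}{-13 + 82 \cdot \frac{1}{16}}\right)^{2} = \left(-147 + \frac{1}{-13 + \frac{41}{8}}\right)^{2} = \left(-147 + \frac{1}{- \frac{63}{8}}\right)^{2} = \left(-147 - \frac{8}{63}\right)^{2} = \left(- \frac{9269}{63}\right)^{2} = \frac{85914361}{3969}$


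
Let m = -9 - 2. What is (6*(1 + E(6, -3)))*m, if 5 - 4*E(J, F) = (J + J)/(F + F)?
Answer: -363/2 ≈ -181.50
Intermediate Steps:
E(J, F) = 5/4 - J/(4*F) (E(J, F) = 5/4 - (J + J)/(4*(F + F)) = 5/4 - 2*J/(4*(2*F)) = 5/4 - 2*J*1/(2*F)/4 = 5/4 - J/(4*F))
m = -11
(6*(1 + E(6, -3)))*m = (6*(1 + (¼)*(-1*6 + 5*(-3))/(-3)))*(-11) = (6*(1 + (¼)*(-⅓)*(-6 - 15)))*(-11) = (6*(1 + (¼)*(-⅓)*(-21)))*(-11) = (6*(1 + 7/4))*(-11) = (6*(11/4))*(-11) = (33/2)*(-11) = -363/2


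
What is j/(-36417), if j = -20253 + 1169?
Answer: 19084/36417 ≈ 0.52404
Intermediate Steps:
j = -19084
j/(-36417) = -19084/(-36417) = -19084*(-1/36417) = 19084/36417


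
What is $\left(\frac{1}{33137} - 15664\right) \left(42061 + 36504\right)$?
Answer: $- \frac{40779789177355}{33137} \approx -1.2306 \cdot 10^{9}$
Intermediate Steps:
$\left(\frac{1}{33137} - 15664\right) \left(42061 + 36504\right) = \left(\frac{1}{33137} - 15664\right) 78565 = \left(- \frac{519057967}{33137}\right) 78565 = - \frac{40779789177355}{33137}$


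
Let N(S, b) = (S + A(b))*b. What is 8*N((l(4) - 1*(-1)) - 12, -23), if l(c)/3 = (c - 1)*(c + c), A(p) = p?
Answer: -6992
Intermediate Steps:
l(c) = 6*c*(-1 + c) (l(c) = 3*((c - 1)*(c + c)) = 3*((-1 + c)*(2*c)) = 3*(2*c*(-1 + c)) = 6*c*(-1 + c))
N(S, b) = b*(S + b) (N(S, b) = (S + b)*b = b*(S + b))
8*N((l(4) - 1*(-1)) - 12, -23) = 8*(-23*(((6*4*(-1 + 4) - 1*(-1)) - 12) - 23)) = 8*(-23*(((6*4*3 + 1) - 12) - 23)) = 8*(-23*(((72 + 1) - 12) - 23)) = 8*(-23*((73 - 12) - 23)) = 8*(-23*(61 - 23)) = 8*(-23*38) = 8*(-874) = -6992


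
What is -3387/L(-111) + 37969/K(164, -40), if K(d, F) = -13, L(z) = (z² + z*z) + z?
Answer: -23883630/8177 ≈ -2920.8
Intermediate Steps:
L(z) = z + 2*z² (L(z) = (z² + z²) + z = 2*z² + z = z + 2*z²)
-3387/L(-111) + 37969/K(164, -40) = -3387*(-1/(111*(1 + 2*(-111)))) + 37969/(-13) = -3387*(-1/(111*(1 - 222))) + 37969*(-1/13) = -3387/((-111*(-221))) - 37969/13 = -3387/24531 - 37969/13 = -3387*1/24531 - 37969/13 = -1129/8177 - 37969/13 = -23883630/8177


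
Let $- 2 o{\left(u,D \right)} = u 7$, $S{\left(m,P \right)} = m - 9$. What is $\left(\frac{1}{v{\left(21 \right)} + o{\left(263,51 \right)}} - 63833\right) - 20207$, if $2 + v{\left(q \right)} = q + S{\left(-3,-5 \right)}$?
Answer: $- \frac{153541082}{1827} \approx -84040.0$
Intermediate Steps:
$S{\left(m,P \right)} = -9 + m$ ($S{\left(m,P \right)} = m - 9 = -9 + m$)
$o{\left(u,D \right)} = - \frac{7 u}{2}$ ($o{\left(u,D \right)} = - \frac{u 7}{2} = - \frac{7 u}{2}$)
$v{\left(q \right)} = -14 + q$ ($v{\left(q \right)} = -2 + \left(q - 12\right) = -2 + \left(-12 + q\right) = -14 + q$)
$\left(\frac{1}{v{\left(21 \right)} + o{\left(263,51 \right)}} - 63833\right) - 20207 = \left(\frac{1}{\left(-14 + 21\right) - \frac{1841}{2}} - 63833\right) - 20207 = \left(\frac{1}{7 - \frac{1841}{2}} - 63833\right) - 20207 = \left(\frac{1}{- \frac{1827}{2}} - 63833\right) - 20207 = \left(- \frac{2}{1827} - 63833\right) - 20207 = - \frac{116622893}{1827} - 20207 = - \frac{153541082}{1827}$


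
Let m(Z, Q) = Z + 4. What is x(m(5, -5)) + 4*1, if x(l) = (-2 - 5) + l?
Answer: 6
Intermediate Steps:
m(Z, Q) = 4 + Z
x(l) = -7 + l
x(m(5, -5)) + 4*1 = (-7 + (4 + 5)) + 4*1 = (-7 + 9) + 4 = 2 + 4 = 6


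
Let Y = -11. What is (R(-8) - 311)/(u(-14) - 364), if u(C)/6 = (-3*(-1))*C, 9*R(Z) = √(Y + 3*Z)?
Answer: 311/616 - I*√35/5544 ≈ 0.50487 - 0.0010671*I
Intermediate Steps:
R(Z) = √(-11 + 3*Z)/9
u(C) = 18*C (u(C) = 6*((-3*(-1))*C) = 6*(3*C) = 18*C)
(R(-8) - 311)/(u(-14) - 364) = (√(-11 + 3*(-8))/9 - 311)/(18*(-14) - 364) = (√(-11 - 24)/9 - 311)/(-252 - 364) = (√(-35)/9 - 311)/(-616) = ((I*√35)/9 - 311)*(-1/616) = (I*√35/9 - 311)*(-1/616) = (-311 + I*√35/9)*(-1/616) = 311/616 - I*√35/5544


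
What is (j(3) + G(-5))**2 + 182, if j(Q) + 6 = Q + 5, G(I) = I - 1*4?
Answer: 231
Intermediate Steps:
G(I) = -4 + I (G(I) = I - 4 = -4 + I)
j(Q) = -1 + Q (j(Q) = -6 + (Q + 5) = -6 + (5 + Q) = -1 + Q)
(j(3) + G(-5))**2 + 182 = ((-1 + 3) + (-4 - 5))**2 + 182 = (2 - 9)**2 + 182 = (-7)**2 + 182 = 49 + 182 = 231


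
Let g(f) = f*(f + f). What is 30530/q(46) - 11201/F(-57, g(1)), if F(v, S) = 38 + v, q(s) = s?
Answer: 547658/437 ≈ 1253.2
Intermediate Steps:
g(f) = 2*f**2 (g(f) = f*(2*f) = 2*f**2)
30530/q(46) - 11201/F(-57, g(1)) = 30530/46 - 11201/(38 - 57) = 30530*(1/46) - 11201/(-19) = 15265/23 - 11201*(-1/19) = 15265/23 + 11201/19 = 547658/437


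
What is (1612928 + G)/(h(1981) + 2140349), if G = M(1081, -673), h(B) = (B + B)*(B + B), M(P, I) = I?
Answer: 1612255/17837793 ≈ 0.090384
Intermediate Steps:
h(B) = 4*B² (h(B) = (2*B)*(2*B) = 4*B²)
G = -673
(1612928 + G)/(h(1981) + 2140349) = (1612928 - 673)/(4*1981² + 2140349) = 1612255/(4*3924361 + 2140349) = 1612255/(15697444 + 2140349) = 1612255/17837793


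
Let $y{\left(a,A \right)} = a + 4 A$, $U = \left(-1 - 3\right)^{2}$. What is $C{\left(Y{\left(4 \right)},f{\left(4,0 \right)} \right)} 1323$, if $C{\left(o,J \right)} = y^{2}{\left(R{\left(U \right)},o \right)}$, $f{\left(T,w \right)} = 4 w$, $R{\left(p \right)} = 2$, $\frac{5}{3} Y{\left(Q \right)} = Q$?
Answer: $\frac{4450572}{25} \approx 1.7802 \cdot 10^{5}$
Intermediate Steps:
$U = 16$ ($U = \left(-4\right)^{2} = 16$)
$Y{\left(Q \right)} = \frac{3 Q}{5}$
$C{\left(o,J \right)} = \left(2 + 4 o\right)^{2}$
$C{\left(Y{\left(4 \right)},f{\left(4,0 \right)} \right)} 1323 = 4 \left(1 + 2 \cdot \frac{3}{5} \cdot 4\right)^{2} \cdot 1323 = 4 \left(1 + 2 \cdot \frac{12}{5}\right)^{2} \cdot 1323 = 4 \left(1 + \frac{24}{5}\right)^{2} \cdot 1323 = 4 \left(\frac{29}{5}\right)^{2} \cdot 1323 = 4 \cdot \frac{841}{25} \cdot 1323 = \frac{3364}{25} \cdot 1323 = \frac{4450572}{25}$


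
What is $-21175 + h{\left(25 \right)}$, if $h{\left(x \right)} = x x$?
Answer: $-20550$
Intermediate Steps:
$h{\left(x \right)} = x^{2}$
$-21175 + h{\left(25 \right)} = -21175 + 25^{2} = -21175 + 625 = -20550$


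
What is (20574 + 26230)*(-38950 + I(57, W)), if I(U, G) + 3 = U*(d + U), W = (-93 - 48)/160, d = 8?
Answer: -1649747392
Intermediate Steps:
W = -141/160 (W = -141*1/160 = -141/160 ≈ -0.88125)
I(U, G) = -3 + U*(8 + U)
(20574 + 26230)*(-38950 + I(57, W)) = (20574 + 26230)*(-38950 + (-3 + 57² + 8*57)) = 46804*(-38950 + (-3 + 3249 + 456)) = 46804*(-38950 + 3702) = 46804*(-35248) = -1649747392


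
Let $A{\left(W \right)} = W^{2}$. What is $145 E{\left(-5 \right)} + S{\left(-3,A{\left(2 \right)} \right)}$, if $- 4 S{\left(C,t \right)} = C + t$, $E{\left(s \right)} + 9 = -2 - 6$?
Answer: $- \frac{9861}{4} \approx -2465.3$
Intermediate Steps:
$E{\left(s \right)} = -17$ ($E{\left(s \right)} = -9 - 8 = -17$)
$S{\left(C,t \right)} = - \frac{C}{4} - \frac{t}{4}$ ($S{\left(C,t \right)} = - \frac{C + t}{4} = - \frac{C}{4} - \frac{t}{4}$)
$145 E{\left(-5 \right)} + S{\left(-3,A{\left(2 \right)} \right)} = 145 \left(-17\right) - \left(- \frac{3}{4} + \frac{2^{2}}{4}\right) = -2465 + \left(\frac{3}{4} - 1\right) = -2465 - \frac{1}{4} = - \frac{9861}{4}$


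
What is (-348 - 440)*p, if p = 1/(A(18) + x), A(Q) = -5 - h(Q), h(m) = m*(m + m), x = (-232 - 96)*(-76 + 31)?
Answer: -788/14107 ≈ -0.055859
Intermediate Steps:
x = 14760 (x = -328*(-45) = 14760)
h(m) = 2*m² (h(m) = m*(2*m) = 2*m²)
A(Q) = -5 - 2*Q²
p = 1/14107 (p = 1/((-5 - 2*18²) + 14760) = 1/((-5 - 2*324) + 14760) = 1/((-5 - 648) + 14760) = 1/(-653 + 14760) = 1/14107 ≈ 7.0887e-5)
(-348 - 440)*p = (-348 - 440)*(1/14107) = -788*1/14107 = -788/14107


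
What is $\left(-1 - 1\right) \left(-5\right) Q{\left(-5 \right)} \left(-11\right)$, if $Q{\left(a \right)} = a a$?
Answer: $-2750$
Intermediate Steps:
$Q{\left(a \right)} = a^{2}$
$\left(-1 - 1\right) \left(-5\right) Q{\left(-5 \right)} \left(-11\right) = \left(-1 - 1\right) \left(-5\right) \left(-5\right)^{2} \left(-11\right) = \left(-2\right) \left(-5\right) 25 \left(-11\right) = 10 \cdot 25 \left(-11\right) = 250 \left(-11\right) = -2750$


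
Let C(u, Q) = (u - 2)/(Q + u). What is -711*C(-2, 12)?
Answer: 1422/5 ≈ 284.40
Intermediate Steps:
C(u, Q) = (-2 + u)/(Q + u)
-711*C(-2, 12) = -711*(-2 - 2)/(12 - 2) = -711*(-4)/10 = -711*(-2/5) = 1422/5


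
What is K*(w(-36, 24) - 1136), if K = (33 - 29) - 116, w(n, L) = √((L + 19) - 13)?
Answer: 127232 - 112*√30 ≈ 1.2662e+5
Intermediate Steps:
w(n, L) = √(6 + L) (w(n, L) = √((19 + L) - 13) = √(6 + L))
K = -112 (K = 4 - 116 = -112)
K*(w(-36, 24) - 1136) = -112*(√(6 + 24) - 1136) = -112*(√30 - 1136) = -112*(-1136 + √30) = 127232 - 112*√30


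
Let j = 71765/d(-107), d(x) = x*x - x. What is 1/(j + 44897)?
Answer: 11556/518901497 ≈ 2.2270e-5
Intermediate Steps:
d(x) = x² - x
j = 71765/11556 (j = 71765/((-107*(-1 - 107))) = 71765/((-107*(-108))) = 71765/11556 ≈ 6.2102)
1/(j + 44897) = 1/(71765/11556 + 44897) = 1/(518901497/11556) = 11556/518901497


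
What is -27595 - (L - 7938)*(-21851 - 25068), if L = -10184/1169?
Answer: -435895974369/1169 ≈ -3.7288e+8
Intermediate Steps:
L = -10184/1169 (L = -10184*1/1169 = -10184/1169 ≈ -8.7117)
-27595 - (L - 7938)*(-21851 - 25068) = -27595 - (-10184/1169 - 7938)*(-21851 - 25068) = -27595 - (-9289706)*(-46919)/1169 = -27595 - 1*435863715814/1169 = -27595 - 435863715814/1169 = -435895974369/1169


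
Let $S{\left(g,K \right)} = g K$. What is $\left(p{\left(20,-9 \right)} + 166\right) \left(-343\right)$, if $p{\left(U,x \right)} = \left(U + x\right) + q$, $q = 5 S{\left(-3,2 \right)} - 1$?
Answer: $-50078$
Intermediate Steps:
$S{\left(g,K \right)} = K g$
$q = -31$ ($q = 5 \cdot 2 \left(-3\right) - 1 = 5 \left(-6\right) - 1 = -30 - 1 = -31$)
$p{\left(U,x \right)} = -31 + U + x$ ($p{\left(U,x \right)} = \left(U + x\right) - 31 = -31 + U + x$)
$\left(p{\left(20,-9 \right)} + 166\right) \left(-343\right) = \left(\left(-31 + 20 - 9\right) + 166\right) \left(-343\right) = \left(-20 + 166\right) \left(-343\right) = 146 \left(-343\right) = -50078$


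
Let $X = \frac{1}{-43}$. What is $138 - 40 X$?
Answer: $\frac{5974}{43} \approx 138.93$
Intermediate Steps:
$X = - \frac{1}{43} \approx -0.023256$
$138 - 40 X = 138 - - \frac{40}{43} = 138 + \frac{40}{43} = \frac{5974}{43}$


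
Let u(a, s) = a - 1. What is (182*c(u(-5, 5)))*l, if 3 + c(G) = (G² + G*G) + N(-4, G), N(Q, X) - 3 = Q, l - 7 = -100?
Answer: -1150968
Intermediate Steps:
l = -93 (l = 7 - 100 = -93)
N(Q, X) = 3 + Q
u(a, s) = -1 + a
c(G) = -4 + 2*G² (c(G) = -3 + ((G² + G*G) + (3 - 4)) = -3 + ((G² + G²) - 1) = -3 + (2*G² - 1) = -3 + (-1 + 2*G²) = -4 + 2*G²)
(182*c(u(-5, 5)))*l = (182*(-4 + 2*(-1 - 5)²))*(-93) = (182*(-4 + 2*(-6)²))*(-93) = (182*(-4 + 2*36))*(-93) = (182*(-4 + 72))*(-93) = (182*68)*(-93) = 12376*(-93) = -1150968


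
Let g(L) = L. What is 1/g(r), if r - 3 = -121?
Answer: -1/118 ≈ -0.0084746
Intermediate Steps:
r = -118 (r = 3 - 121 = -118)
1/g(r) = 1/(-118) = -1/118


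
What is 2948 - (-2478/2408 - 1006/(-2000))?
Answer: 126786621/43000 ≈ 2948.5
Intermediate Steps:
2948 - (-2478/2408 - 1006/(-2000)) = 2948 - (-2478*1/2408 - 1006*(-1/2000)) = 2948 - (-177/172 + 503/1000) = 2948 - 1*(-22621/43000) = 2948 + 22621/43000 = 126786621/43000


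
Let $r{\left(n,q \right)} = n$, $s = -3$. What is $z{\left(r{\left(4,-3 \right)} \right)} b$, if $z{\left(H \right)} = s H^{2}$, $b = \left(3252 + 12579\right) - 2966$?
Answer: $-617520$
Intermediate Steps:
$b = 12865$ ($b = 15831 - 2966 = 12865$)
$z{\left(H \right)} = - 3 H^{2}$
$z{\left(r{\left(4,-3 \right)} \right)} b = - 3 \cdot 4^{2} \cdot 12865 = \left(-3\right) 16 \cdot 12865 = \left(-48\right) 12865 = -617520$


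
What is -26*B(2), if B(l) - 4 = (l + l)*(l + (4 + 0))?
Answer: -728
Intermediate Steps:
B(l) = 4 + 2*l*(4 + l) (B(l) = 4 + (l + l)*(l + (4 + 0)) = 4 + (2*l)*(l + 4) = 4 + (2*l)*(4 + l) = 4 + 2*l*(4 + l))
-26*B(2) = -26*(4 + 2*2**2 + 8*2) = -26*(4 + 2*4 + 16) = -26*(4 + 8 + 16) = -26*28 = -728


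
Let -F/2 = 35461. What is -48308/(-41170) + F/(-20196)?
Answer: 973871777/207867330 ≈ 4.6851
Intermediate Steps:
F = -70922 (F = -2*35461 = -70922)
-48308/(-41170) + F/(-20196) = -48308/(-41170) - 70922/(-20196) = -48308*(-1/41170) - 70922*(-1/20196) = 24154/20585 + 35461/10098 = 973871777/207867330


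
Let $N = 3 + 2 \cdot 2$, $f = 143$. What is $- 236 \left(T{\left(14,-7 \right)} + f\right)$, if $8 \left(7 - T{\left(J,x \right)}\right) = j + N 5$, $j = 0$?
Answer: $- \frac{68735}{2} \approx -34368.0$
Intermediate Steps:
$N = 7$ ($N = 3 + 4 = 7$)
$T{\left(J,x \right)} = \frac{21}{8}$ ($T{\left(J,x \right)} = 7 - \frac{0 + 7 \cdot 5}{8} = 7 - \frac{0 + 35}{8} = 7 - \frac{35}{8} = \frac{21}{8}$)
$- 236 \left(T{\left(14,-7 \right)} + f\right) = - 236 \left(\frac{21}{8} + 143\right) = \left(-236\right) \frac{1165}{8} = - \frac{68735}{2}$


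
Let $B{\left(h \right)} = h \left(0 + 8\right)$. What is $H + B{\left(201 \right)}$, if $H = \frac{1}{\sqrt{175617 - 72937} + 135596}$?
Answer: $\frac{7391241393371}{4596543134} - \frac{\sqrt{25670}}{9193086268} \approx 1608.0$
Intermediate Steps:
$B{\left(h \right)} = 8 h$ ($B{\left(h \right)} = h 8 = 8 h$)
$H = \frac{1}{135596 + 2 \sqrt{25670}}$ ($H = \frac{1}{\sqrt{102680} + 135596} = \frac{1}{2 \sqrt{25670} + 135596} = \frac{1}{135596 + 2 \sqrt{25670}} \approx 7.3575 \cdot 10^{-6}$)
$H + B{\left(201 \right)} = \left(\frac{33899}{4596543134} - \frac{\sqrt{25670}}{9193086268}\right) + 8 \cdot 201 = \left(\frac{33899}{4596543134} - \frac{\sqrt{25670}}{9193086268}\right) + 1608 = \frac{7391241393371}{4596543134} - \frac{\sqrt{25670}}{9193086268}$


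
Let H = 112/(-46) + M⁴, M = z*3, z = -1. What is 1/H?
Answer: 23/1807 ≈ 0.012728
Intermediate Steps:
M = -3 (M = -1*3 = -3)
H = 1807/23 (H = 112/(-46) + (-3)⁴ = -1/46*112 + 81 = -56/23 + 81 = 1807/23 ≈ 78.565)
1/H = 1/(1807/23) = 23/1807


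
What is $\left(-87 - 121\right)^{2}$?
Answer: $43264$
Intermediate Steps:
$\left(-87 - 121\right)^{2} = \left(-208\right)^{2} = 43264$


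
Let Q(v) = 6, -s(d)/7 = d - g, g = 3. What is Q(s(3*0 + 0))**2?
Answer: 36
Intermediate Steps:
s(d) = 21 - 7*d (s(d) = -7*(d - 1*3) = -7*(d - 3) = -7*(-3 + d) = 21 - 7*d)
Q(s(3*0 + 0))**2 = 6**2 = 36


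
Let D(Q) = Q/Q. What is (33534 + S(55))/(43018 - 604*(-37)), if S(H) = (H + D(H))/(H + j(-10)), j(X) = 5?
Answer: 251512/490245 ≈ 0.51303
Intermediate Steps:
D(Q) = 1
S(H) = (1 + H)/(5 + H) (S(H) = (H + 1)/(H + 5) = (1 + H)/(5 + H))
(33534 + S(55))/(43018 - 604*(-37)) = (33534 + (1 + 55)/(5 + 55))/(43018 - 604*(-37)) = (33534 + 56/60)/(43018 + 22348) = (33534 + (1/60)*56)/65366 = (33534 + 14/15)*(1/65366) = (503024/15)*(1/65366) = 251512/490245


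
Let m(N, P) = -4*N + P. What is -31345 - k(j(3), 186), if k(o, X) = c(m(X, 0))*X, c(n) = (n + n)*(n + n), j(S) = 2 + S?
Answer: -411862129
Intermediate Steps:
m(N, P) = P - 4*N
c(n) = 4*n² (c(n) = (2*n)*(2*n) = 4*n²)
k(o, X) = 64*X³ (k(o, X) = (4*(0 - 4*X)²)*X = (4*(-4*X)²)*X = (4*(16*X²))*X = (64*X²)*X = 64*X³)
-31345 - k(j(3), 186) = -31345 - 64*186³ = -31345 - 64*6434856 = -31345 - 1*411830784 = -31345 - 411830784 = -411862129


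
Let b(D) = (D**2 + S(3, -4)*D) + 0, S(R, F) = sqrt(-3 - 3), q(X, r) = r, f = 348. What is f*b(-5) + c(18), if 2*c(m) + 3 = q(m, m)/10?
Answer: 43497/5 - 1740*I*sqrt(6) ≈ 8699.4 - 4262.1*I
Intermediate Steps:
S(R, F) = I*sqrt(6) (S(R, F) = sqrt(-6) = I*sqrt(6))
c(m) = -3/2 + m/20 (c(m) = -3/2 + (m/10)/2 = -3/2 + m/20)
b(D) = D**2 + I*D*sqrt(6) (b(D) = (D**2 + (I*sqrt(6))*D) + 0 = (D**2 + I*D*sqrt(6)) + 0 = D**2 + I*D*sqrt(6))
f*b(-5) + c(18) = 348*(-5*(-5 + I*sqrt(6))) + (-3/2 + (1/20)*18) = 348*(25 - 5*I*sqrt(6)) + (-3/2 + 9/10) = (8700 - 1740*I*sqrt(6)) - 3/5 = 43497/5 - 1740*I*sqrt(6)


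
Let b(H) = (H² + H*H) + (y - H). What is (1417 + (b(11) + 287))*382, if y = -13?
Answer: 734204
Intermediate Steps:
b(H) = -13 - H + 2*H² (b(H) = (H² + H*H) + (-13 - H) = (H² + H²) + (-13 - H) = 2*H² + (-13 - H) = -13 - H + 2*H²)
(1417 + (b(11) + 287))*382 = (1417 + ((-13 - 1*11 + 2*11²) + 287))*382 = (1417 + ((-13 - 11 + 2*121) + 287))*382 = (1417 + ((-13 - 11 + 242) + 287))*382 = (1417 + (218 + 287))*382 = (1417 + 505)*382 = 1922*382 = 734204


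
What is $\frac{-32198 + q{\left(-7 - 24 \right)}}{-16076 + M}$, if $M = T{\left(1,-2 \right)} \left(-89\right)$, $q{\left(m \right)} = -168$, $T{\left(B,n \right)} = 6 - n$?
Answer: $\frac{16183}{8394} \approx 1.9279$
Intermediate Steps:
$M = -712$ ($M = \left(6 - -2\right) \left(-89\right) = \left(6 + 2\right) \left(-89\right) = 8 \left(-89\right) = -712$)
$\frac{-32198 + q{\left(-7 - 24 \right)}}{-16076 + M} = \frac{-32198 - 168}{-16076 - 712} = - \frac{32366}{-16788} = \left(-32366\right) \left(- \frac{1}{16788}\right) = \frac{16183}{8394}$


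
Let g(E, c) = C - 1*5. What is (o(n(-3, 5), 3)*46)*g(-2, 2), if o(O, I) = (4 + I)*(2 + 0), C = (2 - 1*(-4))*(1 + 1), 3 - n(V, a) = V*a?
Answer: 4508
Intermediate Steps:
n(V, a) = 3 - V*a
C = 12 (C = (2 + 4)*2 = 6*2 = 12)
o(O, I) = 8 + 2*I (o(O, I) = (4 + I)*2 = 8 + 2*I)
g(E, c) = 7 (g(E, c) = 12 - 1*5 = 12 - 5 = 7)
(o(n(-3, 5), 3)*46)*g(-2, 2) = ((8 + 2*3)*46)*7 = ((8 + 6)*46)*7 = (14*46)*7 = 644*7 = 4508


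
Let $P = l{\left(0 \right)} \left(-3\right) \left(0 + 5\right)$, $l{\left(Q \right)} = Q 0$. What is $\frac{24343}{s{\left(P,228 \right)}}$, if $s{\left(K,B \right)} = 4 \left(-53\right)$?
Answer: $- \frac{24343}{212} \approx -114.83$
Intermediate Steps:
$l{\left(Q \right)} = 0$
$P = 0$ ($P = 0 \left(-3\right) \left(0 + 5\right) = 0 \cdot 5 = 0$)
$s{\left(K,B \right)} = -212$
$\frac{24343}{s{\left(P,228 \right)}} = \frac{24343}{-212} = 24343 \left(- \frac{1}{212}\right) = - \frac{24343}{212}$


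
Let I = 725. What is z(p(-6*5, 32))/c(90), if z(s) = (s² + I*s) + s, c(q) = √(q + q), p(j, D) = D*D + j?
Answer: 170968*√5/3 ≈ 1.2743e+5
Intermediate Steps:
p(j, D) = j + D² (p(j, D) = D² + j = j + D²)
c(q) = √2*√q (c(q) = √(2*q) = √2*√q)
z(s) = s² + 726*s (z(s) = (s² + 725*s) + s = s² + 726*s)
z(p(-6*5, 32))/c(90) = ((-6*5 + 32²)*(726 + (-6*5 + 32²)))/((√2*√90)) = ((-30 + 1024)*(726 + (-30 + 1024)))/((√2*(3*√10))) = (994*(726 + 994))/((6*√5)) = (994*1720)*(√5/30) = 1709680*(√5/30) = 170968*√5/3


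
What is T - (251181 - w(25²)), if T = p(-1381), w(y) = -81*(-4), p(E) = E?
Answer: -252238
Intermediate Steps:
w(y) = 324
T = -1381
T - (251181 - w(25²)) = -1381 - (251181 - 1*324) = -1381 - (251181 - 324) = -1381 - 1*250857 = -1381 - 250857 = -252238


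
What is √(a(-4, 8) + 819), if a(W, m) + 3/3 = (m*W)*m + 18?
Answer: 2*√145 ≈ 24.083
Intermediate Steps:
a(W, m) = 17 + W*m² (a(W, m) = -1 + ((m*W)*m + 18) = -1 + ((W*m)*m + 18) = -1 + (W*m² + 18) = -1 + (18 + W*m²) = 17 + W*m²)
√(a(-4, 8) + 819) = √((17 - 4*8²) + 819) = √((17 - 4*64) + 819) = √((17 - 256) + 819) = √(-239 + 819) = √580 = 2*√145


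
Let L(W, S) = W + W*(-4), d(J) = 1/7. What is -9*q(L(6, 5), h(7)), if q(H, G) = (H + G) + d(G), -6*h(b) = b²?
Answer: 3279/14 ≈ 234.21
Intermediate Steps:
d(J) = ⅐
L(W, S) = -3*W (L(W, S) = W - 4*W = -3*W)
h(b) = -b²/6
q(H, G) = ⅐ + G + H (q(H, G) = (H + G) + ⅐ = (G + H) + ⅐ = ⅐ + G + H)
-9*q(L(6, 5), h(7)) = -9*(⅐ - ⅙*7² - 3*6) = -9*(⅐ - ⅙*49 - 18) = -9*(⅐ - 49/6 - 18) = -9*(-1093/42) = 3279/14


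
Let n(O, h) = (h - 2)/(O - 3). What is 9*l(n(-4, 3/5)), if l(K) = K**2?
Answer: 9/25 ≈ 0.36000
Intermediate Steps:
n(O, h) = (-2 + h)/(-3 + O)
9*l(n(-4, 3/5)) = 9*((-2 + 3/5)/(-3 - 4))**2 = 9*((-2 + 3*(1/5))/(-7))**2 = 9*(-(-2 + 3/5)/7)**2 = 9*(-1/7*(-7/5))**2 = 9*(1/5)**2 = 9*(1/25) = 9/25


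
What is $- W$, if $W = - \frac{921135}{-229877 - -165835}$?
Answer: $- \frac{921135}{64042} \approx -14.383$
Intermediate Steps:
$W = \frac{921135}{64042}$ ($W = - \frac{921135}{-229877 + 165835} = - \frac{921135}{-64042} = \left(-921135\right) \left(- \frac{1}{64042}\right) = \frac{921135}{64042} \approx 14.383$)
$- W = \left(-1\right) \frac{921135}{64042} = - \frac{921135}{64042}$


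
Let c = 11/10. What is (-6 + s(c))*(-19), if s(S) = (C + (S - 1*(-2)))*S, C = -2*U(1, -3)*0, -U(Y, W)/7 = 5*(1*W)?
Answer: 4921/100 ≈ 49.210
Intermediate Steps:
U(Y, W) = -35*W (U(Y, W) = -35*1*W = -35*W)
C = 0 (C = -(-70)*(-3)*0 = -2*105*0 = -210*0 = 0)
c = 11/10 (c = 11*(1/10) = 11/10 ≈ 1.1000)
s(S) = S*(2 + S) (s(S) = (0 + (S - 1*(-2)))*S = (0 + (S + 2))*S = (0 + (2 + S))*S = (2 + S)*S = S*(2 + S))
(-6 + s(c))*(-19) = (-6 + 11*(2 + 11/10)/10)*(-19) = (-6 + (11/10)*(31/10))*(-19) = (-6 + 341/100)*(-19) = -259/100*(-19) = 4921/100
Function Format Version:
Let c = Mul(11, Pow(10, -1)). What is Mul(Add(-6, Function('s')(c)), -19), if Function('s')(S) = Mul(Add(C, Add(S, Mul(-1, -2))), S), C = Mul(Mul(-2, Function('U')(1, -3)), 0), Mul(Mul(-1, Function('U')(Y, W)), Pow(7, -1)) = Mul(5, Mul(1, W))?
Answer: Rational(4921, 100) ≈ 49.210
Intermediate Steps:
Function('U')(Y, W) = Mul(-35, W) (Function('U')(Y, W) = Mul(-7, Mul(5, Mul(1, W))) = Mul(-7, Mul(5, W)) = Mul(-35, W))
C = 0 (C = Mul(Mul(-2, Mul(-35, -3)), 0) = Mul(Mul(-2, 105), 0) = Mul(-210, 0) = 0)
c = Rational(11, 10) (c = Mul(11, Rational(1, 10)) = Rational(11, 10) ≈ 1.1000)
Function('s')(S) = Mul(S, Add(2, S)) (Function('s')(S) = Mul(Add(0, Add(S, Mul(-1, -2))), S) = Mul(Add(0, Add(S, 2)), S) = Mul(Add(0, Add(2, S)), S) = Mul(Add(2, S), S) = Mul(S, Add(2, S)))
Mul(Add(-6, Function('s')(c)), -19) = Mul(Add(-6, Mul(Rational(11, 10), Add(2, Rational(11, 10)))), -19) = Mul(Add(-6, Mul(Rational(11, 10), Rational(31, 10))), -19) = Mul(Add(-6, Rational(341, 100)), -19) = Mul(Rational(-259, 100), -19) = Rational(4921, 100)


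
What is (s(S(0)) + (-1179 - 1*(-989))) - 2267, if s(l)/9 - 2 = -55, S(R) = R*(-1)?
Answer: -2934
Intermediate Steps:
S(R) = -R
s(l) = -477 (s(l) = 18 + 9*(-55) = 18 - 495 = -477)
(s(S(0)) + (-1179 - 1*(-989))) - 2267 = (-477 + (-1179 - 1*(-989))) - 2267 = (-477 + (-1179 + 989)) - 2267 = (-477 - 190) - 2267 = -667 - 2267 = -2934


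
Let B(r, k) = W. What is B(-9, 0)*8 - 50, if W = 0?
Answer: -50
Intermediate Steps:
B(r, k) = 0
B(-9, 0)*8 - 50 = 0*8 - 50 = 0 - 50 = -50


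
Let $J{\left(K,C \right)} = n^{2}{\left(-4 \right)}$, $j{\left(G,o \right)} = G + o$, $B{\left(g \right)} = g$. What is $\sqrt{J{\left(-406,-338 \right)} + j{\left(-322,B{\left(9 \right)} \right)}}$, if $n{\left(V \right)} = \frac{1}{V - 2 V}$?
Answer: $\frac{i \sqrt{5007}}{4} \approx 17.69 i$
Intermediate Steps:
$n{\left(V \right)} = - \frac{1}{V}$ ($n{\left(V \right)} = \frac{1}{\left(-1\right) V} = - \frac{1}{V}$)
$J{\left(K,C \right)} = \frac{1}{16}$ ($J{\left(K,C \right)} = \left(- \frac{1}{-4}\right)^{2} = \left(\left(-1\right) \left(- \frac{1}{4}\right)\right)^{2} = \left(\frac{1}{4}\right)^{2} = \frac{1}{16}$)
$\sqrt{J{\left(-406,-338 \right)} + j{\left(-322,B{\left(9 \right)} \right)}} = \sqrt{\frac{1}{16} + \left(-322 + 9\right)} = \sqrt{\frac{1}{16} - 313} = \sqrt{- \frac{5007}{16}} = \frac{i \sqrt{5007}}{4}$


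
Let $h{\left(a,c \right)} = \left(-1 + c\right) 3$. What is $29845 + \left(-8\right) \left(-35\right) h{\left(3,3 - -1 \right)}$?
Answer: $32365$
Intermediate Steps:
$h{\left(a,c \right)} = -3 + 3 c$
$29845 + \left(-8\right) \left(-35\right) h{\left(3,3 - -1 \right)} = 29845 + \left(-8\right) \left(-35\right) \left(-3 + 3 \left(3 - -1\right)\right) = 29845 + 280 \left(-3 + 3 \left(3 + 1\right)\right) = 29845 + 280 \left(-3 + 3 \cdot 4\right) = 29845 + 280 \left(-3 + 12\right) = 29845 + 280 \cdot 9 = 29845 + 2520 = 32365$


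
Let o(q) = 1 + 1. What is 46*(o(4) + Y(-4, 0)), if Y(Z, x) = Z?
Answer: -92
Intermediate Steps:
o(q) = 2
46*(o(4) + Y(-4, 0)) = 46*(2 - 4) = 46*(-2) = -92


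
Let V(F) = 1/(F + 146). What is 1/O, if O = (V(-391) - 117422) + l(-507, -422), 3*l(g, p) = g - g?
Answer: -245/28768391 ≈ -8.5163e-6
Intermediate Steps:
l(g, p) = 0 (l(g, p) = (g - g)/3 = (⅓)*0 = 0)
V(F) = 1/(146 + F)
O = -28768391/245 (O = (1/(146 - 391) - 117422) + 0 = (1/(-245) - 117422) + 0 = (-1/245 - 117422) + 0 = -28768391/245 + 0 = -28768391/245 ≈ -1.1742e+5)
1/O = 1/(-28768391/245) = -245/28768391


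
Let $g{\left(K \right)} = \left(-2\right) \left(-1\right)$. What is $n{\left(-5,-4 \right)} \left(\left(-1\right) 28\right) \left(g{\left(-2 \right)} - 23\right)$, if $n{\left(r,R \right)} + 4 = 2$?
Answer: $-1176$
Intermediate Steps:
$n{\left(r,R \right)} = -2$ ($n{\left(r,R \right)} = -4 + 2 = -2$)
$g{\left(K \right)} = 2$
$n{\left(-5,-4 \right)} \left(\left(-1\right) 28\right) \left(g{\left(-2 \right)} - 23\right) = - 2 \left(\left(-1\right) 28\right) \left(2 - 23\right) = \left(-2\right) \left(-28\right) \left(-21\right) = 56 \left(-21\right) = -1176$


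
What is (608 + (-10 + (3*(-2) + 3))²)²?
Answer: 603729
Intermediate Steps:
(608 + (-10 + (3*(-2) + 3))²)² = (608 + (-10 + (-6 + 3))²)² = (608 + (-10 - 3)²)² = (608 + (-13)²)² = (608 + 169)² = 777² = 603729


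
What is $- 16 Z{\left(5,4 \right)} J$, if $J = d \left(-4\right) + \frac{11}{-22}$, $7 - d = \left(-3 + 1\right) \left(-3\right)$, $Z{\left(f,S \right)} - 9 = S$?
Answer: $936$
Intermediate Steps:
$Z{\left(f,S \right)} = 9 + S$
$d = 1$ ($d = 7 - \left(-3 + 1\right) \left(-3\right) = 7 - \left(-2\right) \left(-3\right) = 7 - 6 = 1$)
$J = - \frac{9}{2}$ ($J = 1 \left(-4\right) + \frac{11}{-22} = -4 + 11 \left(- \frac{1}{22}\right) = -4 - \frac{1}{2} = - \frac{9}{2} \approx -4.5$)
$- 16 Z{\left(5,4 \right)} J = - 16 \left(9 + 4\right) \left(- \frac{9}{2}\right) = \left(-16\right) 13 \left(- \frac{9}{2}\right) = \left(-208\right) \left(- \frac{9}{2}\right) = 936$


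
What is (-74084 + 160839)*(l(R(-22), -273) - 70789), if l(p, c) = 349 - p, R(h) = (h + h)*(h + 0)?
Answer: -6195001040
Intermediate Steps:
R(h) = 2*h² (R(h) = (2*h)*h = 2*h²)
(-74084 + 160839)*(l(R(-22), -273) - 70789) = (-74084 + 160839)*((349 - 2*(-22)²) - 70789) = 86755*((349 - 2*484) - 70789) = 86755*((349 - 1*968) - 70789) = 86755*((349 - 968) - 70789) = 86755*(-619 - 70789) = 86755*(-71408) = -6195001040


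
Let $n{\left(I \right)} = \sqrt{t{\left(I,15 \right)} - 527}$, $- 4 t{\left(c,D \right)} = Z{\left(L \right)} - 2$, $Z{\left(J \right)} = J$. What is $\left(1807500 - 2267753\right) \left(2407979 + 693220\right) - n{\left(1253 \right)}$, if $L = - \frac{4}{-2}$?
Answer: $-1427336143347 - i \sqrt{527} \approx -1.4273 \cdot 10^{12} - 22.956 i$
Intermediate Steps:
$L = 2$ ($L = \left(-4\right) \left(- \frac{1}{2}\right) = 2$)
$t{\left(c,D \right)} = 0$ ($t{\left(c,D \right)} = - \frac{2 - 2}{4} = \left(- \frac{1}{4}\right) 0 = 0$)
$n{\left(I \right)} = i \sqrt{527}$ ($n{\left(I \right)} = \sqrt{0 - 527} = \sqrt{-527} = i \sqrt{527}$)
$\left(1807500 - 2267753\right) \left(2407979 + 693220\right) - n{\left(1253 \right)} = \left(1807500 - 2267753\right) \left(2407979 + 693220\right) - i \sqrt{527} = \left(-460253\right) 3101199 - i \sqrt{527} = -1427336143347 - i \sqrt{527}$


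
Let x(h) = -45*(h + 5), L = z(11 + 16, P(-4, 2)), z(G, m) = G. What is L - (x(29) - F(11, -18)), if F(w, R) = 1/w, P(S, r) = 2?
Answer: 17128/11 ≈ 1557.1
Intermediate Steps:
L = 27 (L = 11 + 16 = 27)
x(h) = -225 - 45*h (x(h) = -45*(5 + h) = -225 - 45*h)
L - (x(29) - F(11, -18)) = 27 - ((-225 - 45*29) - 1/11) = 27 - ((-225 - 1305) - 1*1/11) = 27 - (-1530 - 1/11) = 27 - 1*(-16831/11) = 27 + 16831/11 = 17128/11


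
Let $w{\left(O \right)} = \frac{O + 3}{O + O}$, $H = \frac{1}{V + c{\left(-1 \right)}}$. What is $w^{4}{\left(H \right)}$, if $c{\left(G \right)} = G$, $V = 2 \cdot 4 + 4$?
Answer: $83521$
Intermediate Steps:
$V = 12$ ($V = 8 + 4 = 12$)
$H = \frac{1}{11}$ ($H = \frac{1}{12 - 1} = \frac{1}{11} \approx 0.090909$)
$w{\left(O \right)} = \frac{3 + O}{2 O}$
$w^{4}{\left(H \right)} = \left(\frac{\frac{1}{\frac{1}{11}} \left(3 + \frac{1}{11}\right)}{2}\right)^{4} = \left(\frac{1}{2} \cdot 11 \cdot \frac{34}{11}\right)^{4} = 17^{4} = 83521$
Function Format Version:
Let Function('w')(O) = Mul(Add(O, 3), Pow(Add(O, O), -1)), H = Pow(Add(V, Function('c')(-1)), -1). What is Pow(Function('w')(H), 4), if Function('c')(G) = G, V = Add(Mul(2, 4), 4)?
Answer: 83521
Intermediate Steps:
V = 12 (V = Add(8, 4) = 12)
H = Rational(1, 11) (H = Pow(Add(12, -1), -1) = Pow(11, -1) = Rational(1, 11) ≈ 0.090909)
Function('w')(O) = Mul(Rational(1, 2), Pow(O, -1), Add(3, O)) (Function('w')(O) = Mul(Add(3, O), Pow(Mul(2, O), -1)) = Mul(Add(3, O), Mul(Rational(1, 2), Pow(O, -1))) = Mul(Rational(1, 2), Pow(O, -1), Add(3, O)))
Pow(Function('w')(H), 4) = Pow(Mul(Rational(1, 2), Pow(Rational(1, 11), -1), Add(3, Rational(1, 11))), 4) = Pow(Mul(Rational(1, 2), 11, Rational(34, 11)), 4) = Pow(17, 4) = 83521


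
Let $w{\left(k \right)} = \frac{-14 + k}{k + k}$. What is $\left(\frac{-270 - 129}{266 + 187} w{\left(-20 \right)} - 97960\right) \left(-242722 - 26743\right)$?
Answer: $\frac{15943783857673}{604} \approx 2.6397 \cdot 10^{10}$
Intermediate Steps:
$w{\left(k \right)} = \frac{-14 + k}{2 k}$
$\left(\frac{-270 - 129}{266 + 187} w{\left(-20 \right)} - 97960\right) \left(-242722 - 26743\right) = \left(\frac{-270 - 129}{266 + 187} \frac{-14 - 20}{2 \left(-20\right)} - 97960\right) \left(-242722 - 26743\right) = \left(- \frac{399}{453} \cdot \frac{1}{2} \left(- \frac{1}{20}\right) \left(-34\right) - 97960\right) \left(-269465\right) = \left(\left(-399\right) \frac{1}{453} \cdot \frac{17}{20} - 97960\right) \left(-269465\right) = \left(\left(- \frac{133}{151}\right) \frac{17}{20} - 97960\right) \left(-269465\right) = \left(- \frac{2261}{3020} - 97960\right) \left(-269465\right) = \left(- \frac{295841461}{3020}\right) \left(-269465\right) = \frac{15943783857673}{604}$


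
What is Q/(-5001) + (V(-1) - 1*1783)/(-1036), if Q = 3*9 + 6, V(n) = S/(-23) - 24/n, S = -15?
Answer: 33577353/19860638 ≈ 1.6906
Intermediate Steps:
V(n) = 15/23 - 24/n (V(n) = -15/(-23) - 24/n = -15*(-1/23) - 24/n = 15/23 - 24/n)
Q = 33 (Q = 27 + 6 = 33)
Q/(-5001) + (V(-1) - 1*1783)/(-1036) = 33/(-5001) + ((15/23 - 24/(-1)) - 1*1783)/(-1036) = 33*(-1/5001) + ((15/23 - 24*(-1)) - 1783)*(-1/1036) = -11/1667 + ((15/23 + 24) - 1783)*(-1/1036) = -11/1667 + (567/23 - 1783)*(-1/1036) = -11/1667 - 40442/23*(-1/1036) = -11/1667 + 20221/11914 = 33577353/19860638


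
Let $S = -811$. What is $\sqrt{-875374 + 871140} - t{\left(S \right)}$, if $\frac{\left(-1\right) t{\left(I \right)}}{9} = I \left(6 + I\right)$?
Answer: $5875695 + i \sqrt{4234} \approx 5.8757 \cdot 10^{6} + 65.069 i$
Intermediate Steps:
$t{\left(I \right)} = - 9 I \left(6 + I\right)$
$\sqrt{-875374 + 871140} - t{\left(S \right)} = \sqrt{-875374 + 871140} - \left(-9\right) \left(-811\right) \left(6 - 811\right) = \sqrt{-4234} - \left(-9\right) \left(-811\right) \left(-805\right) = i \sqrt{4234} - -5875695 = i \sqrt{4234} + 5875695 = 5875695 + i \sqrt{4234}$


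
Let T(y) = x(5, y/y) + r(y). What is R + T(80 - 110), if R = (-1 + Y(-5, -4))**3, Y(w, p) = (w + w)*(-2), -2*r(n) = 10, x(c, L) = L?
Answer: 6855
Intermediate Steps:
r(n) = -5 (r(n) = -1/2*10 = -5)
Y(w, p) = -4*w (Y(w, p) = (2*w)*(-2) = -4*w)
T(y) = -4 (T(y) = y/y - 5 = 1 - 5 = -4)
R = 6859 (R = (-1 - 4*(-5))**3 = (-1 + 20)**3 = 19**3 = 6859)
R + T(80 - 110) = 6859 - 4 = 6855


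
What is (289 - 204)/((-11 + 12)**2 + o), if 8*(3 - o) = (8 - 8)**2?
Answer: 85/4 ≈ 21.250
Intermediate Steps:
o = 3 (o = 3 - (8 - 8)**2/8 = 3 - 1/8*0**2 = 3 - 1/8*0 = 3 + 0 = 3)
(289 - 204)/((-11 + 12)**2 + o) = (289 - 204)/((-11 + 12)**2 + 3) = 85/(1**2 + 3) = 85/(1 + 3) = 85/4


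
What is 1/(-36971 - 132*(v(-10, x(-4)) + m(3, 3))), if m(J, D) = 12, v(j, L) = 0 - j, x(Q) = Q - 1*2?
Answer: -1/39875 ≈ -2.5078e-5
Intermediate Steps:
x(Q) = -2 + Q (x(Q) = Q - 2 = -2 + Q)
v(j, L) = -j
1/(-36971 - 132*(v(-10, x(-4)) + m(3, 3))) = 1/(-36971 - 132*(-1*(-10) + 12)) = 1/(-36971 - 132*(10 + 12)) = 1/(-36971 - 132*22) = 1/(-36971 - 2904) = 1/(-39875) = -1/39875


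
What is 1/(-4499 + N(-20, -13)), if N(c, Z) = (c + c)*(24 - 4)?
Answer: -1/5299 ≈ -0.00018871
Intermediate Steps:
N(c, Z) = 40*c (N(c, Z) = (2*c)*20 = 40*c)
1/(-4499 + N(-20, -13)) = 1/(-4499 + 40*(-20)) = 1/(-4499 - 800) = 1/(-5299) = -1/5299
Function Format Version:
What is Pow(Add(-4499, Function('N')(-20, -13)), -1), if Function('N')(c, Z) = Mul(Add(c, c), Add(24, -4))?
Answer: Rational(-1, 5299) ≈ -0.00018871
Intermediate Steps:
Function('N')(c, Z) = Mul(40, c) (Function('N')(c, Z) = Mul(Mul(2, c), 20) = Mul(40, c))
Pow(Add(-4499, Function('N')(-20, -13)), -1) = Pow(Add(-4499, Mul(40, -20)), -1) = Pow(Add(-4499, -800), -1) = Pow(-5299, -1) = Rational(-1, 5299)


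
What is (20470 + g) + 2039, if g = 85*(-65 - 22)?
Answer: 15114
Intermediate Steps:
g = -7395 (g = 85*(-87) = -7395)
(20470 + g) + 2039 = (20470 - 7395) + 2039 = 13075 + 2039 = 15114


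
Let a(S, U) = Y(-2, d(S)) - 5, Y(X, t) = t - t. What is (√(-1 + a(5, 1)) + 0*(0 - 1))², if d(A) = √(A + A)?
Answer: -6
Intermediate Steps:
d(A) = √2*√A (d(A) = √(2*A) = √2*√A)
Y(X, t) = 0
a(S, U) = -5 (a(S, U) = 0 - 5 = -5)
(√(-1 + a(5, 1)) + 0*(0 - 1))² = (√(-1 - 5) + 0*(0 - 1))² = (√(-6) + 0*(-1))² = (I*√6 + 0)² = (I*√6)² = -6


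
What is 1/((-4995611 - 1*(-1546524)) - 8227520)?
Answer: -1/11676607 ≈ -8.5641e-8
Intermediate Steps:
1/((-4995611 - 1*(-1546524)) - 8227520) = 1/((-4995611 + 1546524) - 8227520) = 1/(-3449087 - 8227520) = 1/(-11676607) = -1/11676607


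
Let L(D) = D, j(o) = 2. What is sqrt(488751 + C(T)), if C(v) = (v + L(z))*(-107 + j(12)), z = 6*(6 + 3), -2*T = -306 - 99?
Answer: sqrt(1847274)/2 ≈ 679.57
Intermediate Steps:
T = 405/2 (T = -(-306 - 99)/2 = -1/2*(-405) = 405/2 ≈ 202.50)
z = 54 (z = 6*9 = 54)
C(v) = -5670 - 105*v (C(v) = (v + 54)*(-107 + 2) = (54 + v)*(-105) = -5670 - 105*v)
sqrt(488751 + C(T)) = sqrt(488751 + (-5670 - 105*405/2)) = sqrt(488751 + (-5670 - 42525/2)) = sqrt(488751 - 53865/2) = sqrt(923637/2) = sqrt(1847274)/2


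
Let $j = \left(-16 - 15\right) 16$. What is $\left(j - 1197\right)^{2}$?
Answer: $2866249$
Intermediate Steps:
$j = -496$ ($j = \left(-31\right) 16 = -496$)
$\left(j - 1197\right)^{2} = \left(-496 - 1197\right)^{2} = \left(-1693\right)^{2} = 2866249$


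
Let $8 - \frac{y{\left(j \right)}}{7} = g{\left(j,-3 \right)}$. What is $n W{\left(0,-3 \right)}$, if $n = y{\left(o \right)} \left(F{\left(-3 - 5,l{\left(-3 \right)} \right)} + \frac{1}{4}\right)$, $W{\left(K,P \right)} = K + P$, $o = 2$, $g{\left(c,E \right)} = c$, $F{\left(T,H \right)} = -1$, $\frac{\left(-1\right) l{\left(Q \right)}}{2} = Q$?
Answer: $\frac{189}{2} \approx 94.5$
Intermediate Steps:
$l{\left(Q \right)} = - 2 Q$
$y{\left(j \right)} = 56 - 7 j$
$n = - \frac{63}{2}$ ($n = \left(56 - 14\right) \left(-1 + \frac{1}{4}\right) = 42 \left(- \frac{3}{4}\right) = - \frac{63}{2} \approx -31.5$)
$n W{\left(0,-3 \right)} = - \frac{63 \left(0 - 3\right)}{2} = \left(- \frac{63}{2}\right) \left(-3\right) = \frac{189}{2}$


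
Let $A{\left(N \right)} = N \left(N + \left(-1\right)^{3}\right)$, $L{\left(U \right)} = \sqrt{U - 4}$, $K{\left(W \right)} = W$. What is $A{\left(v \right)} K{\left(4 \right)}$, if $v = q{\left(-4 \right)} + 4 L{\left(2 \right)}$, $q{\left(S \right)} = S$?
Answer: $-48 - 144 i \sqrt{2} \approx -48.0 - 203.65 i$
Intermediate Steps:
$L{\left(U \right)} = \sqrt{-4 + U}$
$v = -4 + 4 i \sqrt{2}$ ($v = -4 + 4 \sqrt{-4 + 2} = -4 + 4 \sqrt{-2} = -4 + 4 i \sqrt{2} \approx -4.0 + 5.6569 i$)
$A{\left(N \right)} = N \left(-1 + N\right)$ ($A{\left(N \right)} = N \left(N - 1\right) = N \left(-1 + N\right)$)
$A{\left(v \right)} K{\left(4 \right)} = \left(-4 + 4 i \sqrt{2}\right) \left(-1 - \left(4 - 4 i \sqrt{2}\right)\right) 4 = \left(-4 + 4 i \sqrt{2}\right) \left(-5 + 4 i \sqrt{2}\right) 4 = \left(-5 + 4 i \sqrt{2}\right) \left(-4 + 4 i \sqrt{2}\right) 4 = 4 \left(-5 + 4 i \sqrt{2}\right) \left(-4 + 4 i \sqrt{2}\right)$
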